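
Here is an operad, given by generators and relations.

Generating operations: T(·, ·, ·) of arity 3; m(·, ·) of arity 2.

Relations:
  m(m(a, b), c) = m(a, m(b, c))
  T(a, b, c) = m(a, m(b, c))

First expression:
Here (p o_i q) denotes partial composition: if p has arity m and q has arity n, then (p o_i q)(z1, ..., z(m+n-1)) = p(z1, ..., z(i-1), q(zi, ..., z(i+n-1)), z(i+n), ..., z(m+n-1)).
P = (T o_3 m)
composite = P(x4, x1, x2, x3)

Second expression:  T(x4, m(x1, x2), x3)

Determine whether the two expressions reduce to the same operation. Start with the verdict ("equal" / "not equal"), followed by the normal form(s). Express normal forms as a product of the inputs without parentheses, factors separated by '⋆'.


equal; the common form is x4 ⋆ x1 ⋆ x2 ⋆ x3

The first composite normalizes to x4 ⋆ x1 ⋆ x2 ⋆ x3
The second composite normalizes to x4 ⋆ x1 ⋆ x2 ⋆ x3
Identical normal forms: equal.


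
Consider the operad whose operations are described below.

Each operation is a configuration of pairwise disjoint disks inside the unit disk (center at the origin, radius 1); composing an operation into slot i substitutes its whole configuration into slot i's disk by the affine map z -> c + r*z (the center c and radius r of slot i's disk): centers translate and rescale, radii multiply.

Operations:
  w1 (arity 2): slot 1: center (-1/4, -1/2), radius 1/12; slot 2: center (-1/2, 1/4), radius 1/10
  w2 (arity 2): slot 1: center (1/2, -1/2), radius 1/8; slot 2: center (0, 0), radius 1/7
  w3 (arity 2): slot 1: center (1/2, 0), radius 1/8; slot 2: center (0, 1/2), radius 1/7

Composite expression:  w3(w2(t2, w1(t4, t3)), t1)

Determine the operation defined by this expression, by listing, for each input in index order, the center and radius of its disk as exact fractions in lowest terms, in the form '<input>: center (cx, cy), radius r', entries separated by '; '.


t1: center (0, 1/2), radius 1/7; t2: center (9/16, -1/16), radius 1/64; t3: center (55/112, 1/224), radius 1/560; t4: center (111/224, -1/112), radius 1/672

Nesting under w3 composes maps z -> c + r*z down each t-path.
t2: after 2 affine steps, its disk has center (9/16, -1/16), radius 1/64
t4: after 3 affine steps, its disk has center (111/224, -1/112), radius 1/672
t3: after 3 affine steps, its disk has center (55/112, 1/224), radius 1/560
t1: after 1 affine step, its disk has center (0, 1/2), radius 1/7


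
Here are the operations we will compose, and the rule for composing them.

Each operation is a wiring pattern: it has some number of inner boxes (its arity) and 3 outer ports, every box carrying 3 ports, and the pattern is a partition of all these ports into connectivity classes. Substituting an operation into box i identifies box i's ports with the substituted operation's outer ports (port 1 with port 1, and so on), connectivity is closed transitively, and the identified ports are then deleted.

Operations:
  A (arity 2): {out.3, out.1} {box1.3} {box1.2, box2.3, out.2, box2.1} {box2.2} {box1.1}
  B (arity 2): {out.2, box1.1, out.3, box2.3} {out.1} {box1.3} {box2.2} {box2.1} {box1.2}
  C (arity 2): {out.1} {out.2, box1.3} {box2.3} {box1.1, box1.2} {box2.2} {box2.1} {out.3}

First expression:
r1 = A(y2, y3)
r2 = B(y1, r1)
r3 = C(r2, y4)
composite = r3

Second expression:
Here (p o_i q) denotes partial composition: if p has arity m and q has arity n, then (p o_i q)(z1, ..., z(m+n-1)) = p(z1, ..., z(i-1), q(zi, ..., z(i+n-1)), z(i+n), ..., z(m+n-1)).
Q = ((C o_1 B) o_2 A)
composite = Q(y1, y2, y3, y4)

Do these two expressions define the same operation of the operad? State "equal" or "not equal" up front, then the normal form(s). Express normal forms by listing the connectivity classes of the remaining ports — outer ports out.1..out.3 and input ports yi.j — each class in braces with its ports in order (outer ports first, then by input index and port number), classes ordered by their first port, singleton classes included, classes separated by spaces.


equal; both compose to {out.1} {out.2, y1.1} {out.3} {y1.2} {y1.3} {y2.1} {y2.2, y3.1, y3.3} {y2.3} {y3.2} {y4.1} {y4.2} {y4.3}


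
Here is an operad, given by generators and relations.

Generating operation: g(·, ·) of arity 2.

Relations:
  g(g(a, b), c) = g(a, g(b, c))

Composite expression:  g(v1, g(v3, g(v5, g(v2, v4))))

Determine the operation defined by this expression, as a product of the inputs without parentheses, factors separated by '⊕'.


v1 ⊕ v3 ⊕ v5 ⊕ v2 ⊕ v4

Every regrouping of g is equal, so read the v-inputs in written order.
g(v2, v4) reduces to v2 ⊕ v4
g(v5, g(v2, v4)) reduces to v5 ⊕ v2 ⊕ v4
g(v3, g(v5, g(v2, v4))) reduces to v3 ⊕ v5 ⊕ v2 ⊕ v4
g(v1, g(v3, g(v5, g(v2, v4)))) reduces to v1 ⊕ v3 ⊕ v5 ⊕ v2 ⊕ v4


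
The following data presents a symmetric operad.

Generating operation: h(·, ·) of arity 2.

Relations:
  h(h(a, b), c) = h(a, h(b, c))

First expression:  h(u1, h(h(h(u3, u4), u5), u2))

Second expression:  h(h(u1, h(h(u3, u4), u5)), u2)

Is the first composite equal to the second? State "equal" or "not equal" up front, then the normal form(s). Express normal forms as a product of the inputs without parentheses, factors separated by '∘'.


equal: each reduces to u1 ∘ u3 ∘ u4 ∘ u5 ∘ u2

The first expression, normalized: u1 ∘ u3 ∘ u4 ∘ u5 ∘ u2
The second expression, normalized: u1 ∘ u3 ∘ u4 ∘ u5 ∘ u2
Same normal form: equal.


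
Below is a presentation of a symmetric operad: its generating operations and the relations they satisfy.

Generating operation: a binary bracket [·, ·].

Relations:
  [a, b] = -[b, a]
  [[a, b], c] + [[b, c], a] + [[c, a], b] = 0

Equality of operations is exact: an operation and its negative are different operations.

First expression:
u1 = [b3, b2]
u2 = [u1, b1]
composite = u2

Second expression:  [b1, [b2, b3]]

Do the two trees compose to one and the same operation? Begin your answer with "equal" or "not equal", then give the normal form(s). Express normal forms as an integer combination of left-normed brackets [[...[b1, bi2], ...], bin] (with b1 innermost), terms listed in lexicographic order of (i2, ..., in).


equal — both sides give [[b1, b2], b3] - [[b1, b3], b2]

Normal form of the first expression: [[b1, b2], b3] - [[b1, b3], b2]
Normal form of the second expression: [[b1, b2], b3] - [[b1, b3], b2]
Same normal form: equal.


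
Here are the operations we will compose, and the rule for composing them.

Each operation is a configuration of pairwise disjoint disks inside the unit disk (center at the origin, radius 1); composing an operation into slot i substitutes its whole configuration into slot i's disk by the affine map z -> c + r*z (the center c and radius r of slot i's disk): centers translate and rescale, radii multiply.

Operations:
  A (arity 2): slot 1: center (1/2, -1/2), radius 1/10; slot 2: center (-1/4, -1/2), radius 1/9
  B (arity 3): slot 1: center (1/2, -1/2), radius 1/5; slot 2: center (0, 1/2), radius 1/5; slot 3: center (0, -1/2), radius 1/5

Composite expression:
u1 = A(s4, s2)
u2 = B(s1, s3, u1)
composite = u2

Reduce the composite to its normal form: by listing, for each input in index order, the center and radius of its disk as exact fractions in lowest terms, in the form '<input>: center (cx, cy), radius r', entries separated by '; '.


Follow each s-input down from B: c' goes to c + r*c', radius to r*r'.
s1: after 1 affine step, its disk has center (1/2, -1/2), radius 1/5
s3: after 1 affine step, its disk has center (0, 1/2), radius 1/5
s4: after 2 affine steps, its disk has center (1/10, -3/5), radius 1/50
s2: after 2 affine steps, its disk has center (-1/20, -3/5), radius 1/45

s1: center (1/2, -1/2), radius 1/5; s2: center (-1/20, -3/5), radius 1/45; s3: center (0, 1/2), radius 1/5; s4: center (1/10, -3/5), radius 1/50


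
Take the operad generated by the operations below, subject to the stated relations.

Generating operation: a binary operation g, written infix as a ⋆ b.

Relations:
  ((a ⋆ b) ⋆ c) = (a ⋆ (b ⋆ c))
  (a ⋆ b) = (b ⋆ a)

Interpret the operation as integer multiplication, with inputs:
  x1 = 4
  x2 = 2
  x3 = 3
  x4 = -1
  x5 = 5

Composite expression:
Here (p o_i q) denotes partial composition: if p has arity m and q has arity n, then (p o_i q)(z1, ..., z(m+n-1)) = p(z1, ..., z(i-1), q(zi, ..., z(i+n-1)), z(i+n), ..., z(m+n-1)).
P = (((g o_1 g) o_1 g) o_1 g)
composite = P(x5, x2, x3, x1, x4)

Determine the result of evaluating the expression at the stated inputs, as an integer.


-120

(x5 ⋆ x2) = 10
((x5 ⋆ x2) ⋆ x3) = 30
(((x5 ⋆ x2) ⋆ x3) ⋆ x1) = 120
((((x5 ⋆ x2) ⋆ x3) ⋆ x1) ⋆ x4) = -120


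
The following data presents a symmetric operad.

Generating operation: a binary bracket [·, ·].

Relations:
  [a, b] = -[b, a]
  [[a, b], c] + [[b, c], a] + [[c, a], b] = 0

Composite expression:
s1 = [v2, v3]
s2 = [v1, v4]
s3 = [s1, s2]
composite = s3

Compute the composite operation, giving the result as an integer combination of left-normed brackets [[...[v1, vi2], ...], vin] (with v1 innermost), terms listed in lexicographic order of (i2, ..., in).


-[[[v1, v4], v2], v3] + [[[v1, v4], v3], v2]

Left-normed coefficients sit on the v1-initial expansion words.
Composite bracket: [[v2, v3], [v1, v4]]
Full expansion: 8 signed words from ab - ba (2^3 = 8).
Collect the words opening with v1:
  from v1v4v2v3, sign -1: term -[[[v1, v4], v2], v3]
  from v1v4v3v2, sign +1: term +[[[v1, v4], v3], v2]


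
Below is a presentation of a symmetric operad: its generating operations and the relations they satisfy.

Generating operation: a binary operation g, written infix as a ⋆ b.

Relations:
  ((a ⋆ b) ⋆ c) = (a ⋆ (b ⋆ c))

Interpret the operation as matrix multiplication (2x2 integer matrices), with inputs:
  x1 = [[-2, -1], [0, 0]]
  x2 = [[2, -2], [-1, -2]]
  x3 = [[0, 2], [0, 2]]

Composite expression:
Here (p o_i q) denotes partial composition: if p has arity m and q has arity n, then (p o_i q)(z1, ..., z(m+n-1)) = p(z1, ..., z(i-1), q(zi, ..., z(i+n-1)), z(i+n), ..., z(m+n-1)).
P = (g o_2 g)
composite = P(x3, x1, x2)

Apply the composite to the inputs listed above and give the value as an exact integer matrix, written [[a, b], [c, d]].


[[0, 0], [0, 0]]


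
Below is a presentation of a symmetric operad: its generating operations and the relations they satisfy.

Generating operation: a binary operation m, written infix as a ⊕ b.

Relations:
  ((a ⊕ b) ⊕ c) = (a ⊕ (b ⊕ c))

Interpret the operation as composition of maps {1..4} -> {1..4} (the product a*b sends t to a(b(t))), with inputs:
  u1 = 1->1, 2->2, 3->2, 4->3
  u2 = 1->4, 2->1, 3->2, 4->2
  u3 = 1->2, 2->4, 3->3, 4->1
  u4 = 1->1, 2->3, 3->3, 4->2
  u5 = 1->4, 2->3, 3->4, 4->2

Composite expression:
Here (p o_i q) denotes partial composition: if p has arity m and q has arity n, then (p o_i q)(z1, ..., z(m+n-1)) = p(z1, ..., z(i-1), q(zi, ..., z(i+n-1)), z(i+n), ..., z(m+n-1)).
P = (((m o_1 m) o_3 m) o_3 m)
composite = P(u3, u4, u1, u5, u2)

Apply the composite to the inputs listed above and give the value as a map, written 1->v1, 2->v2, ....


1->3, 2->3, 3->3, 4->3

(u3 ⊕ u4) = 1->2, 2->3, 3->3, 4->4
(u1 ⊕ u5) = 1->3, 2->2, 3->3, 4->2
((u1 ⊕ u5) ⊕ u2) = 1->2, 2->3, 3->2, 4->2
((u3 ⊕ u4) ⊕ ((u1 ⊕ u5) ⊕ u2)) = 1->3, 2->3, 3->3, 4->3


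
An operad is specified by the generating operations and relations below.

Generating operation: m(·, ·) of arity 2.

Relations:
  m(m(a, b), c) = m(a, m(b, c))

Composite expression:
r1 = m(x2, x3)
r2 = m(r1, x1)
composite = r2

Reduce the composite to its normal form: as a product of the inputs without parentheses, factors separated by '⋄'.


All parenthesizations of m agree; list the x-inputs left to right.
m(x2, x3) flattens to x2 ⋄ x3
m(m(x2, x3), x1) flattens to x2 ⋄ x3 ⋄ x1

x2 ⋄ x3 ⋄ x1


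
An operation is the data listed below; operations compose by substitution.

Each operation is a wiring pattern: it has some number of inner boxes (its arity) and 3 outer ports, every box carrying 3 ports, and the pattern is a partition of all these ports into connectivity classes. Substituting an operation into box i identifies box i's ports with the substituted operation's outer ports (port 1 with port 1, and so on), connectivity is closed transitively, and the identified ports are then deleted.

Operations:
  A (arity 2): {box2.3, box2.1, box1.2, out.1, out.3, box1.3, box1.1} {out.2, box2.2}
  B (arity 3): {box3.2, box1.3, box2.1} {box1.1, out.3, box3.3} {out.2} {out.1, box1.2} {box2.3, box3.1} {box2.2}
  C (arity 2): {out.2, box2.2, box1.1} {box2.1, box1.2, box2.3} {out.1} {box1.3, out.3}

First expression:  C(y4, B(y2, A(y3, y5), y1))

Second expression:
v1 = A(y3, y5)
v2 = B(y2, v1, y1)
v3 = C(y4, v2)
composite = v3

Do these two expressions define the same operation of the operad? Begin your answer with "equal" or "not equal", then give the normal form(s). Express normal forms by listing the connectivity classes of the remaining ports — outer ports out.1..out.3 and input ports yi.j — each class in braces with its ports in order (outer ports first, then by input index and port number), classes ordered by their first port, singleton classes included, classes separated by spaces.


The first expression reduces to {out.1} {out.2, y4.1} {out.3, y4.3} {y1.1, y1.2, y2.3, y3.1, y3.2, y3.3, y5.1, y5.3} {y1.3, y2.1, y2.2, y4.2} {y5.2}
The second expression reduces to {out.1} {out.2, y4.1} {out.3, y4.3} {y1.1, y1.2, y2.3, y3.1, y3.2, y3.3, y5.1, y5.3} {y1.3, y2.1, y2.2, y4.2} {y5.2}
The forms coincide; equal.

equal; both compose to {out.1} {out.2, y4.1} {out.3, y4.3} {y1.1, y1.2, y2.3, y3.1, y3.2, y3.3, y5.1, y5.3} {y1.3, y2.1, y2.2, y4.2} {y5.2}


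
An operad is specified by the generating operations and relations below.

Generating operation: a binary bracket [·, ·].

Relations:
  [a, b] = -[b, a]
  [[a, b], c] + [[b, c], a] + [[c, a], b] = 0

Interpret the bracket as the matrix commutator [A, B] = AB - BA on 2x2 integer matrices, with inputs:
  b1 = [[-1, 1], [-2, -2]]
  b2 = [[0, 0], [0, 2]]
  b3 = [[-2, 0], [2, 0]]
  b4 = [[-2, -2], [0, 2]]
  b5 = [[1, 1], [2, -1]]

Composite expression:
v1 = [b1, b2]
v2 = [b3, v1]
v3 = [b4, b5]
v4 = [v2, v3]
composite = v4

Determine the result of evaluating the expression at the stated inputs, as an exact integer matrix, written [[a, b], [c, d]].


[[-32, -32], [0, 32]]

[b1, b2] = [[0, 2], [4, 0]]
[b3, [b1, b2]] = [[-4, -4], [8, 4]]
[b4, b5] = [[-4, 0], [8, 4]]
[[b3, [b1, b2]], [b4, b5]] = [[-32, -32], [0, 32]]


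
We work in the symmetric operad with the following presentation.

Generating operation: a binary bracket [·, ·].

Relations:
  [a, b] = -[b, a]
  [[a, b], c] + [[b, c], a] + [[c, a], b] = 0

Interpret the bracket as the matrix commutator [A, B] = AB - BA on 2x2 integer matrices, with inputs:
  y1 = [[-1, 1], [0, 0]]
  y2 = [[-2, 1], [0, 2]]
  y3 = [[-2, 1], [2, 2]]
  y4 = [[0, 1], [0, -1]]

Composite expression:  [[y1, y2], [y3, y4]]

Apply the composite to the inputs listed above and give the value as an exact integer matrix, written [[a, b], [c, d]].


[[6, 12], [0, -6]]

[y1, y2] = [[0, 3], [0, 0]]
[y3, y4] = [[-2, -5], [2, 2]]
[[y1, y2], [y3, y4]] = [[6, 12], [0, -6]]


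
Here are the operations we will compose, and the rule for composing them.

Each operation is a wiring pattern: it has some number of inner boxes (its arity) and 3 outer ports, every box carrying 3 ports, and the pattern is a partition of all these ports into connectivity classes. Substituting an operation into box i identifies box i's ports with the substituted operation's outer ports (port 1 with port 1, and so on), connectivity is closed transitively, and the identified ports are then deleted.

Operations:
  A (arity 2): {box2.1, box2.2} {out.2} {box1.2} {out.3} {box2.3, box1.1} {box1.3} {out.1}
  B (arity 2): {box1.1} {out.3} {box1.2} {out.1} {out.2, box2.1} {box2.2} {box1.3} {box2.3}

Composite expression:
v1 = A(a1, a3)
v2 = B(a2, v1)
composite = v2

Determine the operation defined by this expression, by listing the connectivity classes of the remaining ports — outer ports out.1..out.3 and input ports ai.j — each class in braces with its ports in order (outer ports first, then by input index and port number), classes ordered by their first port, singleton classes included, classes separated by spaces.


{out.1} {out.2} {out.3} {a1.1, a3.3} {a1.2} {a1.3} {a2.1} {a2.2} {a2.3} {a3.1, a3.2}

Reachability decides: close wires over B-identified ports.
through A, on inputs (a1, a3): {out.1} {out.2} {out.3} {a1.1, a3.3} {a1.2} {a1.3} {a3.1, a3.2} (out.j = stage outer ports)
through B, on inputs (a2, a1, a3): {out.1} {out.2} {out.3} {a1.1, a3.3} {a1.2} {a1.3} {a2.1} {a2.2} {a2.3} {a3.1, a3.2} (out.j = stage outer ports)


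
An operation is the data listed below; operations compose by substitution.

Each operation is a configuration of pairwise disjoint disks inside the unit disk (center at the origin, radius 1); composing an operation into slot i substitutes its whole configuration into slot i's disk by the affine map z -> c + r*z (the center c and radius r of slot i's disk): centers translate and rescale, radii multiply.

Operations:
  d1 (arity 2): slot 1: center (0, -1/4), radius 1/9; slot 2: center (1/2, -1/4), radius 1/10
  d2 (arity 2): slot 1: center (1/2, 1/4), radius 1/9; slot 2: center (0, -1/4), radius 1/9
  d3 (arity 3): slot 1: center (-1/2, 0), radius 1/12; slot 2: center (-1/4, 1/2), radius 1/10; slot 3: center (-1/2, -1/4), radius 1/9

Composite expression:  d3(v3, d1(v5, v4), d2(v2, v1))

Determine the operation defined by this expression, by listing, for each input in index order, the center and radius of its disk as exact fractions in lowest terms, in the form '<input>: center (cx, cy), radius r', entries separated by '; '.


v1: center (-1/2, -5/18), radius 1/81; v2: center (-4/9, -2/9), radius 1/81; v3: center (-1/2, 0), radius 1/12; v4: center (-1/5, 19/40), radius 1/100; v5: center (-1/4, 19/40), radius 1/90

Only the slot chain above each v matters under d3; compose those maps.
v3 passes through 1 substitution, ending at center (-1/2, 0), radius 1/12
v5 passes through 2 substitutions, ending at center (-1/4, 19/40), radius 1/90
v4 passes through 2 substitutions, ending at center (-1/5, 19/40), radius 1/100
v2 passes through 2 substitutions, ending at center (-4/9, -2/9), radius 1/81
v1 passes through 2 substitutions, ending at center (-1/2, -5/18), radius 1/81


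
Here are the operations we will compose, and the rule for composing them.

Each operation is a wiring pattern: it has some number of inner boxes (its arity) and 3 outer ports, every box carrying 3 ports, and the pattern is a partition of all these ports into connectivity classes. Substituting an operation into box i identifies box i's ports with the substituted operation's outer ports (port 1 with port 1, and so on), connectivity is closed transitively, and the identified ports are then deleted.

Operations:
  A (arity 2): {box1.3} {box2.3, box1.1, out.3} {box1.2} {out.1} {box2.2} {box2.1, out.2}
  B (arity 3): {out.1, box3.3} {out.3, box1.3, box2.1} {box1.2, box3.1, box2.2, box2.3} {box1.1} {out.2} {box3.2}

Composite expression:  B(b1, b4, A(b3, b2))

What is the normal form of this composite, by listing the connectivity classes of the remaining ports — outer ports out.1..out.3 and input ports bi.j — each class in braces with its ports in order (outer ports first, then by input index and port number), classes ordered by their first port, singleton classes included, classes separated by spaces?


Connectivity passes through glued B-boundaries; trace each wire chain.
stage A: inputs (b3, b2), connectivity {out.1} {out.2, b2.1} {out.3, b2.3, b3.1} {b2.2} {b3.2} {b3.3}, out.j its boundary
stage B: inputs (b1, b4, b3, b2), connectivity {out.1, b2.3, b3.1} {out.2} {out.3, b1.3, b4.1} {b1.1} {b1.2, b4.2, b4.3} {b2.1} {b2.2} {b3.2} {b3.3}, out.j its boundary

{out.1, b2.3, b3.1} {out.2} {out.3, b1.3, b4.1} {b1.1} {b1.2, b4.2, b4.3} {b2.1} {b2.2} {b3.2} {b3.3}


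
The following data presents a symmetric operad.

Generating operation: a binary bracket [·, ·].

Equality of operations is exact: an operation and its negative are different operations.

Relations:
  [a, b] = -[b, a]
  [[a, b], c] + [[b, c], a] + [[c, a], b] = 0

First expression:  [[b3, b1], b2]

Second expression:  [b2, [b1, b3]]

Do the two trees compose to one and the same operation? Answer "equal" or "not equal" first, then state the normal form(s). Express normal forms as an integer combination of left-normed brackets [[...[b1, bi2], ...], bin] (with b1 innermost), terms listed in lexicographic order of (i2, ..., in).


equal; both compose to -[[b1, b3], b2]

In normal form, the first expression is -[[b1, b3], b2]
In normal form, the second expression is -[[b1, b3], b2]
Same normal form: equal.


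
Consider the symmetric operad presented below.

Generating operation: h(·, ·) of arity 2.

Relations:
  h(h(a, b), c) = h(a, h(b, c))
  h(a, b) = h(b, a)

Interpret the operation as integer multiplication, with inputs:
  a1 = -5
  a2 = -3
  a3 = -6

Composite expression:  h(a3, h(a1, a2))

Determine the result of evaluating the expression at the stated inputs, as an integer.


-90

h(a1, a2) = 15
h(a3, h(a1, a2)) = -90


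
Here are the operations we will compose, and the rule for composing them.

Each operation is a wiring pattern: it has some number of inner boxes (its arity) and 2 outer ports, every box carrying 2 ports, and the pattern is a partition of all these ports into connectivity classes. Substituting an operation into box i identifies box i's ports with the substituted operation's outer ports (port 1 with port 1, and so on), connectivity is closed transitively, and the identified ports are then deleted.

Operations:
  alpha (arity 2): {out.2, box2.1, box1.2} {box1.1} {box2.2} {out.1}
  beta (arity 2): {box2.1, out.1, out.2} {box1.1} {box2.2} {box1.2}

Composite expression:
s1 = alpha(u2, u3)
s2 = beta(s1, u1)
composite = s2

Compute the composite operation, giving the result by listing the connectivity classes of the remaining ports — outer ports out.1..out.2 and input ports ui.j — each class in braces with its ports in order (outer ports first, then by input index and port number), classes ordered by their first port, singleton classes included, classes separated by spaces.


{out.1, out.2, u1.1} {u1.2} {u2.1} {u2.2, u3.1} {u3.2}

Reachability decides: close wires over beta-identified ports.
through alpha, on inputs (u2, u3): {out.1} {out.2, u2.2, u3.1} {u2.1} {u3.2} (out.j = stage outer ports)
through beta, on inputs (u2, u3, u1): {out.1, out.2, u1.1} {u1.2} {u2.1} {u2.2, u3.1} {u3.2} (out.j = stage outer ports)


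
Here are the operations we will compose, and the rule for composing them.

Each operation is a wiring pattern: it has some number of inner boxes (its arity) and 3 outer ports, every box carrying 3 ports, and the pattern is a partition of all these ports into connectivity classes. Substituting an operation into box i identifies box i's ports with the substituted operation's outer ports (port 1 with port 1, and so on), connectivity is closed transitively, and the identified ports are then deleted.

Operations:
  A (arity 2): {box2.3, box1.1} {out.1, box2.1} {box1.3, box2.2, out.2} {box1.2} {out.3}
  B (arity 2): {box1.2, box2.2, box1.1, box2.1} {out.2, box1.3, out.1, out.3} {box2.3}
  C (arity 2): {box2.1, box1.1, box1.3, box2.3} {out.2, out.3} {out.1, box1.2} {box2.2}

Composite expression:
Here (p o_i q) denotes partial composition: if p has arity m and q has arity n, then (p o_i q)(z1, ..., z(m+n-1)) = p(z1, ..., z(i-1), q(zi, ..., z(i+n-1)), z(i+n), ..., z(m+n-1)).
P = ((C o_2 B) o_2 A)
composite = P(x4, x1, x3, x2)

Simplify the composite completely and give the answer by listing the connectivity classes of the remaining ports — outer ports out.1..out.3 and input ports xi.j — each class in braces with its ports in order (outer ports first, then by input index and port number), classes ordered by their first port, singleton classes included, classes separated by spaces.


{out.1, x4.2} {out.2, out.3} {x1.1, x3.3} {x1.2} {x1.3, x2.1, x2.2, x3.1, x3.2} {x2.3} {x4.1, x4.3}

Connectivity passes through glued C-boundaries; trace each wire chain.
composing A on (x1, x3), with out.j its own outer ports: {out.1, x3.1} {out.2, x1.3, x3.2} {out.3} {x1.1, x3.3} {x1.2}
composing B on (x1, x3, x2), with out.j its own outer ports: {out.1, out.2, out.3} {x1.1, x3.3} {x1.2} {x1.3, x2.1, x2.2, x3.1, x3.2} {x2.3}
composing C on (x4, x1, x3, x2), with out.j its own outer ports: {out.1, x4.2} {out.2, out.3} {x1.1, x3.3} {x1.2} {x1.3, x2.1, x2.2, x3.1, x3.2} {x2.3} {x4.1, x4.3}


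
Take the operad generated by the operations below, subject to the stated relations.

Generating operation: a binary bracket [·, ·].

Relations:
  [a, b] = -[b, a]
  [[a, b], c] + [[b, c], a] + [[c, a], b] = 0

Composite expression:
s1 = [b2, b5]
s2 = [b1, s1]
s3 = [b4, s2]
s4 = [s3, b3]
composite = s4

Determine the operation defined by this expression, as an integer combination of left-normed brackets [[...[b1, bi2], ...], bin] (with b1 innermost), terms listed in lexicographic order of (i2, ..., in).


-[[[[b1, b2], b5], b4], b3] + [[[[b1, b5], b2], b4], b3]

Skip Jacobi rewriting: expand, keep b1-initial words, read off terms.
Composite bracket: [[b4, [b1, [b2, b5]]], b3]
Full expansion: 16 signed words from ab - ba (2^4 = 16).
Collect the words opening with b1:
  the word b1b2b5b4b3 carries sign -1 and contributes -[[[[b1, b2], b5], b4], b3]
  the word b1b5b2b4b3 carries sign +1 and contributes +[[[[b1, b5], b2], b4], b3]


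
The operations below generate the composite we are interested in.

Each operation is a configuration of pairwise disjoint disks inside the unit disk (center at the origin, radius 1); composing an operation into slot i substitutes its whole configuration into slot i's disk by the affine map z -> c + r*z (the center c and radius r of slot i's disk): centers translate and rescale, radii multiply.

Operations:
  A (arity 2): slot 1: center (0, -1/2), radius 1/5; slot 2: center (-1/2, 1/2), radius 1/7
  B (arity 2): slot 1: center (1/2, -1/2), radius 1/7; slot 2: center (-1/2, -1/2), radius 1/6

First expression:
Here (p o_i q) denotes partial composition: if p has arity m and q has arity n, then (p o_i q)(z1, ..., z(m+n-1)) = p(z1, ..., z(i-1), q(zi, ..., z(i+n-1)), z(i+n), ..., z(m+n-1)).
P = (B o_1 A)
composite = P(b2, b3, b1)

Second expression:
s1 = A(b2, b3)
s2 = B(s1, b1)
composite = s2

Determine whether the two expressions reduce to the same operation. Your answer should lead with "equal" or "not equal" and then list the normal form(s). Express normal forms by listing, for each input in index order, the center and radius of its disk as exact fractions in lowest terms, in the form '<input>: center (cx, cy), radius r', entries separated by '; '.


equal; the common form is b1: center (-1/2, -1/2), radius 1/6; b2: center (1/2, -4/7), radius 1/35; b3: center (3/7, -3/7), radius 1/49

The first expression reduces to b1: center (-1/2, -1/2), radius 1/6; b2: center (1/2, -4/7), radius 1/35; b3: center (3/7, -3/7), radius 1/49
The second expression reduces to b1: center (-1/2, -1/2), radius 1/6; b2: center (1/2, -4/7), radius 1/35; b3: center (3/7, -3/7), radius 1/49
Both agree, so they are equal.


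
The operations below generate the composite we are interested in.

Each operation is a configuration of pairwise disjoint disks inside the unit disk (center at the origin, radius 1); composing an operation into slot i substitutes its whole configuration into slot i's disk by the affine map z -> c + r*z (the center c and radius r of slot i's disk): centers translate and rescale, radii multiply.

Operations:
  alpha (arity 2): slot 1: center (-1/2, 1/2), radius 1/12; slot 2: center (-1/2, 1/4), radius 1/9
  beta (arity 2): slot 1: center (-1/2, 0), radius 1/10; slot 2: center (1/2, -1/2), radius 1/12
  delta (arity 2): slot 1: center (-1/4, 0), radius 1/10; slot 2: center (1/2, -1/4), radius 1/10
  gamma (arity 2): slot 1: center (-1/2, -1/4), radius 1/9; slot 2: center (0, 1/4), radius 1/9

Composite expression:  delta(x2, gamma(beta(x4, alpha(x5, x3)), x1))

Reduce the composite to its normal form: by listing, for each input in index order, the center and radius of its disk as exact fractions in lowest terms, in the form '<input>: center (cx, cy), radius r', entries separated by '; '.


x1: center (1/2, -9/40), radius 1/90; x2: center (-1/4, 0), radius 1/10; x3: center (983/2160, -1211/4320), radius 1/9720; x4: center (4/9, -11/40), radius 1/900; x5: center (983/2160, -121/432), radius 1/12960

Nesting under delta composes maps z -> c + r*z down each x-path.
input x2: applying the 1 nested substitution gives center (-1/4, 0), radius 1/10
input x4: applying the 3 nested substitutions gives center (4/9, -11/40), radius 1/900
input x5: applying the 4 nested substitutions gives center (983/2160, -121/432), radius 1/12960
input x3: applying the 4 nested substitutions gives center (983/2160, -1211/4320), radius 1/9720
input x1: applying the 2 nested substitutions gives center (1/2, -9/40), radius 1/90


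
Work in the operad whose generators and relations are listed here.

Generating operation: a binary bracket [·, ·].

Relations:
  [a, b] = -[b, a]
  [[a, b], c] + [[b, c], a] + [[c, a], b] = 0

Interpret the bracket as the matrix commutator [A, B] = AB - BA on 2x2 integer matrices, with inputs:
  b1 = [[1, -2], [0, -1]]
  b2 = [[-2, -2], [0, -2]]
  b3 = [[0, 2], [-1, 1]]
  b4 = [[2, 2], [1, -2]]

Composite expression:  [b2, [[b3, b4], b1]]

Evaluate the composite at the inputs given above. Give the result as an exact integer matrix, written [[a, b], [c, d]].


[[12, -24], [0, -12]]


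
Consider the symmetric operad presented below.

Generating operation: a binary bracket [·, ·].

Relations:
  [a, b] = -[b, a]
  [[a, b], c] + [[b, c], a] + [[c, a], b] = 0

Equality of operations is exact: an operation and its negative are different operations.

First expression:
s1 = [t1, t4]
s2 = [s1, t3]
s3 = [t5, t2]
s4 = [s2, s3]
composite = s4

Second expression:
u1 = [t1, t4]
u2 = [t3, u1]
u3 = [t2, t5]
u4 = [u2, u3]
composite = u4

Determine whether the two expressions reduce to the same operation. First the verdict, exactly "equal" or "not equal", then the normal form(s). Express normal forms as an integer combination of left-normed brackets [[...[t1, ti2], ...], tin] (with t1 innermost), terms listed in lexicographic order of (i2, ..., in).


equal; the common form is -[[[[t1, t4], t3], t2], t5] + [[[[t1, t4], t3], t5], t2]

The first expression reduces to -[[[[t1, t4], t3], t2], t5] + [[[[t1, t4], t3], t5], t2]
The second expression reduces to -[[[[t1, t4], t3], t2], t5] + [[[[t1, t4], t3], t5], t2]
Identical normal forms: equal.


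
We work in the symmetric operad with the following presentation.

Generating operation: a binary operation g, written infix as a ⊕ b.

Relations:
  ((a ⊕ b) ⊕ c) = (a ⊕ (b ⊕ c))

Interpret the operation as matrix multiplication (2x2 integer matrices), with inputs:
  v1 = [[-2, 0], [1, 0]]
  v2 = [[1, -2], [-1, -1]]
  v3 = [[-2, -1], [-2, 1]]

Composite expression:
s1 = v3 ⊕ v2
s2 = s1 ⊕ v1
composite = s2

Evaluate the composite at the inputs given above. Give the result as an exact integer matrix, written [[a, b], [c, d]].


(v3 ⊕ v2) = [[-1, 5], [-3, 3]]
((v3 ⊕ v2) ⊕ v1) = [[7, 0], [9, 0]]

[[7, 0], [9, 0]]


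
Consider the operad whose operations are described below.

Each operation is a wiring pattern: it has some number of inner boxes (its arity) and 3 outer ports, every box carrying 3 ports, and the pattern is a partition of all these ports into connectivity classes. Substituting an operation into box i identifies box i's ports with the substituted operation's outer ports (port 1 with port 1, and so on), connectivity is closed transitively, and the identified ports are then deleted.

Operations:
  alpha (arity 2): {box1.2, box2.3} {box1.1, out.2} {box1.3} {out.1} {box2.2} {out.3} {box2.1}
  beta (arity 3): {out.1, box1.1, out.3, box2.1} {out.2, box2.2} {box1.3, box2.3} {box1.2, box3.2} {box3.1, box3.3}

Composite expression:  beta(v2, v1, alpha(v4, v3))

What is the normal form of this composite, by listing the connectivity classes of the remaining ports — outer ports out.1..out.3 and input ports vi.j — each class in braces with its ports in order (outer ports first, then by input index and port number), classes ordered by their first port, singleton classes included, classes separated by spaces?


{out.1, out.3, v1.1, v2.1} {out.2, v1.2} {v1.3, v2.3} {v2.2, v4.1} {v3.1} {v3.2} {v3.3, v4.2} {v4.3}

Connectivity passes through glued beta-boundaries; trace each wire chain.
alpha over (v4, v3) gives {out.1} {out.2, v4.1} {out.3} {v3.1} {v3.2} {v3.3, v4.2} {v4.3}, out.j being that stage's outer ports
beta over (v2, v1, v4, v3) gives {out.1, out.3, v1.1, v2.1} {out.2, v1.2} {v1.3, v2.3} {v2.2, v4.1} {v3.1} {v3.2} {v3.3, v4.2} {v4.3}, out.j being that stage's outer ports


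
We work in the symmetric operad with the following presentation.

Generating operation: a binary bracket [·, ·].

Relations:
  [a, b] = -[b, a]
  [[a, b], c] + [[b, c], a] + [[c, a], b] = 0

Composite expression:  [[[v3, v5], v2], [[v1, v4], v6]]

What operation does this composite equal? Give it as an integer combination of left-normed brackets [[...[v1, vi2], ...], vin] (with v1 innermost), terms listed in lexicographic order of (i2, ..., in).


Antisymmetry and Jacobi reduce to v1-anchored left-normed brackets.
Composite bracket: [[[v3, v5], v2], [[v1, v4], v6]]
Applying ab - ba throughout gives 32 signed words (2^5 = 32).
Only words starting with v1 matter:
  v1v4v6v2v3v5 appears with sign +1, giving the term +[[[[[v1, v4], v6], v2], v3], v5]
  v1v4v6v2v5v3 appears with sign -1, giving the term -[[[[[v1, v4], v6], v2], v5], v3]
  v1v4v6v3v5v2 appears with sign -1, giving the term -[[[[[v1, v4], v6], v3], v5], v2]
  v1v4v6v5v3v2 appears with sign +1, giving the term +[[[[[v1, v4], v6], v5], v3], v2]

[[[[[v1, v4], v6], v2], v3], v5] - [[[[[v1, v4], v6], v2], v5], v3] - [[[[[v1, v4], v6], v3], v5], v2] + [[[[[v1, v4], v6], v5], v3], v2]


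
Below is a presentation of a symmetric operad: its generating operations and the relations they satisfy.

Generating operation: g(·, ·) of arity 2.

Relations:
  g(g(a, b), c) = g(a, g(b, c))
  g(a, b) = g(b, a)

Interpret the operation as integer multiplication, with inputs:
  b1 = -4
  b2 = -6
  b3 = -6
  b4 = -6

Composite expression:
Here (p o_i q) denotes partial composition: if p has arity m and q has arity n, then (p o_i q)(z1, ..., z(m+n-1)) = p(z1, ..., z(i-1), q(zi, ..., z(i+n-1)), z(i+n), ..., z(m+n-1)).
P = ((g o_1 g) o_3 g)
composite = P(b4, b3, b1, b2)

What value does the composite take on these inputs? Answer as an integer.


864

g(b4, b3) = 36
g(b1, b2) = 24
g(g(b4, b3), g(b1, b2)) = 864


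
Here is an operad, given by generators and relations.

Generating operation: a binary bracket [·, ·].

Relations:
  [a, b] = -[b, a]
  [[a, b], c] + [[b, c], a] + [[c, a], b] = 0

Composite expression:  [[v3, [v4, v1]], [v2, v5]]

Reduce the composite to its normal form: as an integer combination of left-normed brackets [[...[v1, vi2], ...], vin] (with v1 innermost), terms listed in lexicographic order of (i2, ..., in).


[[[[v1, v4], v3], v2], v5] - [[[[v1, v4], v3], v5], v2]

Expand each bracket as ab - ba; the v1-initial words give the coefficients.
Composite bracket: [[v3, [v4, v1]], [v2, v5]]
Under [a, b] = ab - ba we get 16 signed associative words (2^4 = 16).
Only words starting with v1 matter:
  sign of v1v4v3v2v5 is +1, so it contributes +[[[[v1, v4], v3], v2], v5]
  sign of v1v4v3v5v2 is -1, so it contributes -[[[[v1, v4], v3], v5], v2]


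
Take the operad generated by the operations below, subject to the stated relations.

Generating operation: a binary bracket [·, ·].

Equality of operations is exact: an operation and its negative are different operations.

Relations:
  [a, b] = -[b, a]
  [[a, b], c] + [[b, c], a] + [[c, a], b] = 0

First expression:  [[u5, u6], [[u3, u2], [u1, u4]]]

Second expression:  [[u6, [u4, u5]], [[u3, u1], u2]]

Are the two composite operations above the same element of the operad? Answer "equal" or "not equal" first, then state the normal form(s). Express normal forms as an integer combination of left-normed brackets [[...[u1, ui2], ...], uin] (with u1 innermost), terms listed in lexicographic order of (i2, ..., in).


not equal; first: -[[[[[u1, u4], u2], u3], u5], u6] + [[[[[u1, u4], u2], u3], u6], u5] + [[[[[u1, u4], u3], u2], u5], u6] - [[[[[u1, u4], u3], u2], u6], u5]; second: -[[[[[u1, u3], u2], u4], u5], u6] + [[[[[u1, u3], u2], u5], u4], u6] + [[[[[u1, u3], u2], u6], u4], u5] - [[[[[u1, u3], u2], u6], u5], u4]

The first expression reduces to -[[[[[u1, u4], u2], u3], u5], u6] + [[[[[u1, u4], u2], u3], u6], u5] + [[[[[u1, u4], u3], u2], u5], u6] - [[[[[u1, u4], u3], u2], u6], u5]
The second expression reduces to -[[[[[u1, u3], u2], u4], u5], u6] + [[[[[u1, u3], u2], u5], u4], u6] + [[[[[u1, u3], u2], u6], u4], u5] - [[[[[u1, u3], u2], u6], u5], u4]
The normal forms differ: not equal.


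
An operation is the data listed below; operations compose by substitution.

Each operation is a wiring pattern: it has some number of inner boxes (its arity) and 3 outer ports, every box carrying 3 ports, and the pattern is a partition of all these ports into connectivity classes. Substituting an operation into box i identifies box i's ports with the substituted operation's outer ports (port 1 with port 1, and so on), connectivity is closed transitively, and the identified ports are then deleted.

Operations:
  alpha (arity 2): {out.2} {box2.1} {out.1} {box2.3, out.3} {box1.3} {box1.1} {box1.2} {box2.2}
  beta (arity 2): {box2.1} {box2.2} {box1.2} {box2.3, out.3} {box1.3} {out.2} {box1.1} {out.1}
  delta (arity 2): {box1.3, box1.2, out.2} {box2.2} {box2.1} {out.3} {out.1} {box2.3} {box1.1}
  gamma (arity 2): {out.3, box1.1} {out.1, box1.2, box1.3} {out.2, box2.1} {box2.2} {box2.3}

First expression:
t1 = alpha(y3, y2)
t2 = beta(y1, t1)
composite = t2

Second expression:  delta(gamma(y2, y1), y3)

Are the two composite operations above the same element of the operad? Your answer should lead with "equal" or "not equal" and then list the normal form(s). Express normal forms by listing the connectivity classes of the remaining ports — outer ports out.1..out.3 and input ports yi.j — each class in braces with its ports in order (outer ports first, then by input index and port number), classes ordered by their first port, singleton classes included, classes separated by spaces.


not equal; first: {out.1} {out.2} {out.3, y2.3} {y1.1} {y1.2} {y1.3} {y2.1} {y2.2} {y3.1} {y3.2} {y3.3}; second: {out.1} {out.2, y1.1, y2.1} {out.3} {y1.2} {y1.3} {y2.2, y2.3} {y3.1} {y3.2} {y3.3}

The first expression, normalized: {out.1} {out.2} {out.3, y2.3} {y1.1} {y1.2} {y1.3} {y2.1} {y2.2} {y3.1} {y3.2} {y3.3}
The second expression, normalized: {out.1} {out.2, y1.1, y2.1} {out.3} {y1.2} {y1.3} {y2.2, y2.3} {y3.1} {y3.2} {y3.3}
Different reductions; not equal.


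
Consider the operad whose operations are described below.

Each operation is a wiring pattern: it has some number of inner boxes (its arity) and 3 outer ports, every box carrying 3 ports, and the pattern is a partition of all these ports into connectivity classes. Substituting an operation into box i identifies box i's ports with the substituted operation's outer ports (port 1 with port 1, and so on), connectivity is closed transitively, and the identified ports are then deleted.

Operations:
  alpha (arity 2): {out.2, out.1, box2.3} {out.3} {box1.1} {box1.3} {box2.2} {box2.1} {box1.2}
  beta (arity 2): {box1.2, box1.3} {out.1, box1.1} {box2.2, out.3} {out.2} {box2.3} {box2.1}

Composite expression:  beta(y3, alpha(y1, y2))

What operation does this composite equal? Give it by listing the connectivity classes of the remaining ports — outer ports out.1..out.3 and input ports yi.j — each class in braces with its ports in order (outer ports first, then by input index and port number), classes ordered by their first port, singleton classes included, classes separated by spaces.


Reachability decides: close wires over beta-identified ports.
alpha over (y1, y2) gives {out.1, out.2, y2.3} {out.3} {y1.1} {y1.2} {y1.3} {y2.1} {y2.2}, out.j being that stage's outer ports
beta over (y3, y1, y2) gives {out.1, y3.1} {out.2} {out.3, y2.3} {y1.1} {y1.2} {y1.3} {y2.1} {y2.2} {y3.2, y3.3}, out.j being that stage's outer ports

{out.1, y3.1} {out.2} {out.3, y2.3} {y1.1} {y1.2} {y1.3} {y2.1} {y2.2} {y3.2, y3.3}
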